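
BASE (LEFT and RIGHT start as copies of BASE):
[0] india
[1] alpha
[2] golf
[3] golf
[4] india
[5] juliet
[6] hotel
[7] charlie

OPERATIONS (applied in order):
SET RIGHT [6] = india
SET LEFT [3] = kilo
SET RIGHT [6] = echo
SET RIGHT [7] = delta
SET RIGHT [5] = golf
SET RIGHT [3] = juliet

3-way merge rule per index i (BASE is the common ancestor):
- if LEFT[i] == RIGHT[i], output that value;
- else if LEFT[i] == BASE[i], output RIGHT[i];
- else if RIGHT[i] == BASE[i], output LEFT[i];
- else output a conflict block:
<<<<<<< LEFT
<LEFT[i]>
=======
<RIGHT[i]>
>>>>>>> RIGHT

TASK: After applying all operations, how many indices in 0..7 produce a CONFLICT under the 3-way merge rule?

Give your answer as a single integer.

Final LEFT:  [india, alpha, golf, kilo, india, juliet, hotel, charlie]
Final RIGHT: [india, alpha, golf, juliet, india, golf, echo, delta]
i=0: L=india R=india -> agree -> india
i=1: L=alpha R=alpha -> agree -> alpha
i=2: L=golf R=golf -> agree -> golf
i=3: BASE=golf L=kilo R=juliet all differ -> CONFLICT
i=4: L=india R=india -> agree -> india
i=5: L=juliet=BASE, R=golf -> take RIGHT -> golf
i=6: L=hotel=BASE, R=echo -> take RIGHT -> echo
i=7: L=charlie=BASE, R=delta -> take RIGHT -> delta
Conflict count: 1

Answer: 1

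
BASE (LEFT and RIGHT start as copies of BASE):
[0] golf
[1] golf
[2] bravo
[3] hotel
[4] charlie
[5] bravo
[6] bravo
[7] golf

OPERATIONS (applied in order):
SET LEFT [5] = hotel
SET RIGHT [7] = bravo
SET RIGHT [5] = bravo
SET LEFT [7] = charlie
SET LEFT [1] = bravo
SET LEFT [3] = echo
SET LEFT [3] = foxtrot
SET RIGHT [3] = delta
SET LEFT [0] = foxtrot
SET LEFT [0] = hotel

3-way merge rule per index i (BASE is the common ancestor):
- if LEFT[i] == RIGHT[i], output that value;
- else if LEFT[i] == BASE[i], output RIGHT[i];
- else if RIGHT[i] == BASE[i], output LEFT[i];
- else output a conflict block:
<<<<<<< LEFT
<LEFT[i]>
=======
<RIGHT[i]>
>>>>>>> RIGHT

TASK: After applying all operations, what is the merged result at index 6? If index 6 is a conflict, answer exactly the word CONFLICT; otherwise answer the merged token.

Final LEFT:  [hotel, bravo, bravo, foxtrot, charlie, hotel, bravo, charlie]
Final RIGHT: [golf, golf, bravo, delta, charlie, bravo, bravo, bravo]
i=0: L=hotel, R=golf=BASE -> take LEFT -> hotel
i=1: L=bravo, R=golf=BASE -> take LEFT -> bravo
i=2: L=bravo R=bravo -> agree -> bravo
i=3: BASE=hotel L=foxtrot R=delta all differ -> CONFLICT
i=4: L=charlie R=charlie -> agree -> charlie
i=5: L=hotel, R=bravo=BASE -> take LEFT -> hotel
i=6: L=bravo R=bravo -> agree -> bravo
i=7: BASE=golf L=charlie R=bravo all differ -> CONFLICT
Index 6 -> bravo

Answer: bravo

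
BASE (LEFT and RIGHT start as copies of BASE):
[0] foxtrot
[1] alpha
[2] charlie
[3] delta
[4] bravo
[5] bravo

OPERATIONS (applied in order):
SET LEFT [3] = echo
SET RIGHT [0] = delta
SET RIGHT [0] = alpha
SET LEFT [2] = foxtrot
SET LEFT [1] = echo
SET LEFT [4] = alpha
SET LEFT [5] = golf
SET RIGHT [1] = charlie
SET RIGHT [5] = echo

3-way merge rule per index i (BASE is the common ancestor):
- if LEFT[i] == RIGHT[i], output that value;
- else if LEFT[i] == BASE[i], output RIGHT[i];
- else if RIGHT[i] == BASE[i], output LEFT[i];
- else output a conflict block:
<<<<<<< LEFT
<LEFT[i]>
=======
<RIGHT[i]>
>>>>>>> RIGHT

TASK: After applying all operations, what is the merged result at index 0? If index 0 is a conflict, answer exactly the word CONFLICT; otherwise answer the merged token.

Final LEFT:  [foxtrot, echo, foxtrot, echo, alpha, golf]
Final RIGHT: [alpha, charlie, charlie, delta, bravo, echo]
i=0: L=foxtrot=BASE, R=alpha -> take RIGHT -> alpha
i=1: BASE=alpha L=echo R=charlie all differ -> CONFLICT
i=2: L=foxtrot, R=charlie=BASE -> take LEFT -> foxtrot
i=3: L=echo, R=delta=BASE -> take LEFT -> echo
i=4: L=alpha, R=bravo=BASE -> take LEFT -> alpha
i=5: BASE=bravo L=golf R=echo all differ -> CONFLICT
Index 0 -> alpha

Answer: alpha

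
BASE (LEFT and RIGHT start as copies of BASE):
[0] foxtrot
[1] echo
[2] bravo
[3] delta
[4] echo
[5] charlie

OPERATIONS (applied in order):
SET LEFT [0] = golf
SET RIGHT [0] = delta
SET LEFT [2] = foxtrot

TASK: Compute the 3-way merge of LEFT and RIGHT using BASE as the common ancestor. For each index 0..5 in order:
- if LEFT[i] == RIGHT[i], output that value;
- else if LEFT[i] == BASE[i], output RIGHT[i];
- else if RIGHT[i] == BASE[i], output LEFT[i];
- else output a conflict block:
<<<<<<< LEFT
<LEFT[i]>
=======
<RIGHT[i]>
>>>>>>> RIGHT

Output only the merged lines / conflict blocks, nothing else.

Final LEFT:  [golf, echo, foxtrot, delta, echo, charlie]
Final RIGHT: [delta, echo, bravo, delta, echo, charlie]
i=0: BASE=foxtrot L=golf R=delta all differ -> CONFLICT
i=1: L=echo R=echo -> agree -> echo
i=2: L=foxtrot, R=bravo=BASE -> take LEFT -> foxtrot
i=3: L=delta R=delta -> agree -> delta
i=4: L=echo R=echo -> agree -> echo
i=5: L=charlie R=charlie -> agree -> charlie

Answer: <<<<<<< LEFT
golf
=======
delta
>>>>>>> RIGHT
echo
foxtrot
delta
echo
charlie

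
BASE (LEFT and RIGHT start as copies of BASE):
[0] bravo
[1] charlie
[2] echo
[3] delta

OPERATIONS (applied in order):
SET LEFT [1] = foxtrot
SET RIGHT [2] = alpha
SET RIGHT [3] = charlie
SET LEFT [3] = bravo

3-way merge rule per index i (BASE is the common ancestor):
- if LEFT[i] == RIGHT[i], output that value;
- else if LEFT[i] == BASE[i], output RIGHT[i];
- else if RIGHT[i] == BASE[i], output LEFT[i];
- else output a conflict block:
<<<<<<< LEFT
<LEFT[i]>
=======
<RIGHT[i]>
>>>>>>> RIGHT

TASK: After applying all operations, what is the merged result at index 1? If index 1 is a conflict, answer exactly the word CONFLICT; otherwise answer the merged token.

Answer: foxtrot

Derivation:
Final LEFT:  [bravo, foxtrot, echo, bravo]
Final RIGHT: [bravo, charlie, alpha, charlie]
i=0: L=bravo R=bravo -> agree -> bravo
i=1: L=foxtrot, R=charlie=BASE -> take LEFT -> foxtrot
i=2: L=echo=BASE, R=alpha -> take RIGHT -> alpha
i=3: BASE=delta L=bravo R=charlie all differ -> CONFLICT
Index 1 -> foxtrot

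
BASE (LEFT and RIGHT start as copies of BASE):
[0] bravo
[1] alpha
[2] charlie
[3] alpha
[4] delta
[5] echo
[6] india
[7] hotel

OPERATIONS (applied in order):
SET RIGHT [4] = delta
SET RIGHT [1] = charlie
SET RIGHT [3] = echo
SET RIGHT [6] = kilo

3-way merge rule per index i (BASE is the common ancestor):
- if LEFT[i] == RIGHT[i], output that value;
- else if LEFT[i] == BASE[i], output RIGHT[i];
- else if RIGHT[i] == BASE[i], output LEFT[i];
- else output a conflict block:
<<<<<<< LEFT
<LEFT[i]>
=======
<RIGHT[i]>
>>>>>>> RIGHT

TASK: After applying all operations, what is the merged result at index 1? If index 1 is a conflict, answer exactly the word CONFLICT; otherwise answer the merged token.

Answer: charlie

Derivation:
Final LEFT:  [bravo, alpha, charlie, alpha, delta, echo, india, hotel]
Final RIGHT: [bravo, charlie, charlie, echo, delta, echo, kilo, hotel]
i=0: L=bravo R=bravo -> agree -> bravo
i=1: L=alpha=BASE, R=charlie -> take RIGHT -> charlie
i=2: L=charlie R=charlie -> agree -> charlie
i=3: L=alpha=BASE, R=echo -> take RIGHT -> echo
i=4: L=delta R=delta -> agree -> delta
i=5: L=echo R=echo -> agree -> echo
i=6: L=india=BASE, R=kilo -> take RIGHT -> kilo
i=7: L=hotel R=hotel -> agree -> hotel
Index 1 -> charlie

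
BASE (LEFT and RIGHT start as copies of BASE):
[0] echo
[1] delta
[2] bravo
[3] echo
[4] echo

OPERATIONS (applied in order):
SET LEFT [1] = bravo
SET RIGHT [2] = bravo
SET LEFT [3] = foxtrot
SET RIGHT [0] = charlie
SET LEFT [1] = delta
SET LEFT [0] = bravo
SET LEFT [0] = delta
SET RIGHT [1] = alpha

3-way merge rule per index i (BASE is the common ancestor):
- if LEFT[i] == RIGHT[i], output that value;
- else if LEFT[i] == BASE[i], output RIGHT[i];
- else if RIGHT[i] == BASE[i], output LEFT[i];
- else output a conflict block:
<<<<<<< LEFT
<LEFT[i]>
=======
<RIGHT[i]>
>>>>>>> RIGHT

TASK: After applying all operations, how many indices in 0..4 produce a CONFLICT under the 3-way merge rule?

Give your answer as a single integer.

Final LEFT:  [delta, delta, bravo, foxtrot, echo]
Final RIGHT: [charlie, alpha, bravo, echo, echo]
i=0: BASE=echo L=delta R=charlie all differ -> CONFLICT
i=1: L=delta=BASE, R=alpha -> take RIGHT -> alpha
i=2: L=bravo R=bravo -> agree -> bravo
i=3: L=foxtrot, R=echo=BASE -> take LEFT -> foxtrot
i=4: L=echo R=echo -> agree -> echo
Conflict count: 1

Answer: 1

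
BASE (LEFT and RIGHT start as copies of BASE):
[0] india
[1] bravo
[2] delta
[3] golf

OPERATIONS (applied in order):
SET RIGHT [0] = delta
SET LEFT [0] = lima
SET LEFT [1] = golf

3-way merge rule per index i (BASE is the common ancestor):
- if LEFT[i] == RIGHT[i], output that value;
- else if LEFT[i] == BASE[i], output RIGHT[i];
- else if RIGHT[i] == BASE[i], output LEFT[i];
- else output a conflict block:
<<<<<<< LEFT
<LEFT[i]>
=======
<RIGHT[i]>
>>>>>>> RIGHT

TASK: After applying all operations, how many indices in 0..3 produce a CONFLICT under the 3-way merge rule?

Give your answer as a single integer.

Final LEFT:  [lima, golf, delta, golf]
Final RIGHT: [delta, bravo, delta, golf]
i=0: BASE=india L=lima R=delta all differ -> CONFLICT
i=1: L=golf, R=bravo=BASE -> take LEFT -> golf
i=2: L=delta R=delta -> agree -> delta
i=3: L=golf R=golf -> agree -> golf
Conflict count: 1

Answer: 1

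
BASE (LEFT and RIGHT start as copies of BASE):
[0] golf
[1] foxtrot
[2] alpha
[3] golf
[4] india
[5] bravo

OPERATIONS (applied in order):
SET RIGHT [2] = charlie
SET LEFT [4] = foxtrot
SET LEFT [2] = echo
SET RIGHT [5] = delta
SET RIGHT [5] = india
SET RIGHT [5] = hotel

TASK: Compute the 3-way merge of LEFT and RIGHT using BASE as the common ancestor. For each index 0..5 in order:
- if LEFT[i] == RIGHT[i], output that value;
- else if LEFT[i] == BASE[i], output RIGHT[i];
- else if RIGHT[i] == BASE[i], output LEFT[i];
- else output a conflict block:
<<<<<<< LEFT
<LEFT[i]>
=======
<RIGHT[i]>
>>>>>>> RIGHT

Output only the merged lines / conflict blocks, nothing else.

Answer: golf
foxtrot
<<<<<<< LEFT
echo
=======
charlie
>>>>>>> RIGHT
golf
foxtrot
hotel

Derivation:
Final LEFT:  [golf, foxtrot, echo, golf, foxtrot, bravo]
Final RIGHT: [golf, foxtrot, charlie, golf, india, hotel]
i=0: L=golf R=golf -> agree -> golf
i=1: L=foxtrot R=foxtrot -> agree -> foxtrot
i=2: BASE=alpha L=echo R=charlie all differ -> CONFLICT
i=3: L=golf R=golf -> agree -> golf
i=4: L=foxtrot, R=india=BASE -> take LEFT -> foxtrot
i=5: L=bravo=BASE, R=hotel -> take RIGHT -> hotel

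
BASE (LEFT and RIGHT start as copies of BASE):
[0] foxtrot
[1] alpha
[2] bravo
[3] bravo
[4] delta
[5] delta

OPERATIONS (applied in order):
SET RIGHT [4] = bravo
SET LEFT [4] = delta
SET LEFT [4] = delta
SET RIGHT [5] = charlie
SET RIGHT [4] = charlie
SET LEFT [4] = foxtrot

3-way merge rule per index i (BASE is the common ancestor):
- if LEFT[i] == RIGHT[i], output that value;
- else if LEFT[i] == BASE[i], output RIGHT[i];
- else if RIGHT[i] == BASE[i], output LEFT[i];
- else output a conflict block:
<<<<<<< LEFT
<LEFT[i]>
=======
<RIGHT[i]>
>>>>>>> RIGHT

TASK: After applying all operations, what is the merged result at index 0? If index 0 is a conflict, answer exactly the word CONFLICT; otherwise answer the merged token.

Answer: foxtrot

Derivation:
Final LEFT:  [foxtrot, alpha, bravo, bravo, foxtrot, delta]
Final RIGHT: [foxtrot, alpha, bravo, bravo, charlie, charlie]
i=0: L=foxtrot R=foxtrot -> agree -> foxtrot
i=1: L=alpha R=alpha -> agree -> alpha
i=2: L=bravo R=bravo -> agree -> bravo
i=3: L=bravo R=bravo -> agree -> bravo
i=4: BASE=delta L=foxtrot R=charlie all differ -> CONFLICT
i=5: L=delta=BASE, R=charlie -> take RIGHT -> charlie
Index 0 -> foxtrot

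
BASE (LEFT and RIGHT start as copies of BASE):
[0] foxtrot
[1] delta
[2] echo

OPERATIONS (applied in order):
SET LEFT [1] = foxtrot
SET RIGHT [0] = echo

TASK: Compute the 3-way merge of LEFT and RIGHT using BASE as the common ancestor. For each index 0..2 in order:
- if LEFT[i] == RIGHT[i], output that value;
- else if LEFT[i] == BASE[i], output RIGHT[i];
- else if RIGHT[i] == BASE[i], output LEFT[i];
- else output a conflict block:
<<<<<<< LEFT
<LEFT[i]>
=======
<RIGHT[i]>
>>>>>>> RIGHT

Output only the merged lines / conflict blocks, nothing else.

Final LEFT:  [foxtrot, foxtrot, echo]
Final RIGHT: [echo, delta, echo]
i=0: L=foxtrot=BASE, R=echo -> take RIGHT -> echo
i=1: L=foxtrot, R=delta=BASE -> take LEFT -> foxtrot
i=2: L=echo R=echo -> agree -> echo

Answer: echo
foxtrot
echo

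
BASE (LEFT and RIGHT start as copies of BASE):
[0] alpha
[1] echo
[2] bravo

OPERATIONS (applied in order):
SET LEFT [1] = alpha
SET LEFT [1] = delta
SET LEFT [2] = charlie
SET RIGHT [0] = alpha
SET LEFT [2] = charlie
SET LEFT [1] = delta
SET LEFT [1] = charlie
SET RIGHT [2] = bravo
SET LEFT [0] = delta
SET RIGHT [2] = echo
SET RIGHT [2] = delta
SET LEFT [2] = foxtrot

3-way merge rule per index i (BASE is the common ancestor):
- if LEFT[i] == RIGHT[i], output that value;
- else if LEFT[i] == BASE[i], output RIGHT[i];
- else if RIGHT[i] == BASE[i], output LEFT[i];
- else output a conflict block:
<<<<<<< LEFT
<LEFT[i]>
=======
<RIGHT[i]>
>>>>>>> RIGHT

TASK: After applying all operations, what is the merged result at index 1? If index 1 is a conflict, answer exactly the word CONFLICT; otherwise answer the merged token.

Final LEFT:  [delta, charlie, foxtrot]
Final RIGHT: [alpha, echo, delta]
i=0: L=delta, R=alpha=BASE -> take LEFT -> delta
i=1: L=charlie, R=echo=BASE -> take LEFT -> charlie
i=2: BASE=bravo L=foxtrot R=delta all differ -> CONFLICT
Index 1 -> charlie

Answer: charlie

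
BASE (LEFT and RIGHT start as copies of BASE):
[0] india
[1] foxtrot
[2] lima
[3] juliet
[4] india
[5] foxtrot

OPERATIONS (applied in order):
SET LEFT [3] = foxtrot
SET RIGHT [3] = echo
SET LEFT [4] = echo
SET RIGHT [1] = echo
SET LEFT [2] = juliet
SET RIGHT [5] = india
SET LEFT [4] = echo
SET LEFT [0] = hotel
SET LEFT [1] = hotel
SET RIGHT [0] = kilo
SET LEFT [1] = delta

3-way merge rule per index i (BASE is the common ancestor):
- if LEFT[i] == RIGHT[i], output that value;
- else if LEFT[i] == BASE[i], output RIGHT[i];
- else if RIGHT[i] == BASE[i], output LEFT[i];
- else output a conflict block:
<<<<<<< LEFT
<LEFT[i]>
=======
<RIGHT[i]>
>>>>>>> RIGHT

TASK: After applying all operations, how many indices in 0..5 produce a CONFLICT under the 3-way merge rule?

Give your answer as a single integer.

Final LEFT:  [hotel, delta, juliet, foxtrot, echo, foxtrot]
Final RIGHT: [kilo, echo, lima, echo, india, india]
i=0: BASE=india L=hotel R=kilo all differ -> CONFLICT
i=1: BASE=foxtrot L=delta R=echo all differ -> CONFLICT
i=2: L=juliet, R=lima=BASE -> take LEFT -> juliet
i=3: BASE=juliet L=foxtrot R=echo all differ -> CONFLICT
i=4: L=echo, R=india=BASE -> take LEFT -> echo
i=5: L=foxtrot=BASE, R=india -> take RIGHT -> india
Conflict count: 3

Answer: 3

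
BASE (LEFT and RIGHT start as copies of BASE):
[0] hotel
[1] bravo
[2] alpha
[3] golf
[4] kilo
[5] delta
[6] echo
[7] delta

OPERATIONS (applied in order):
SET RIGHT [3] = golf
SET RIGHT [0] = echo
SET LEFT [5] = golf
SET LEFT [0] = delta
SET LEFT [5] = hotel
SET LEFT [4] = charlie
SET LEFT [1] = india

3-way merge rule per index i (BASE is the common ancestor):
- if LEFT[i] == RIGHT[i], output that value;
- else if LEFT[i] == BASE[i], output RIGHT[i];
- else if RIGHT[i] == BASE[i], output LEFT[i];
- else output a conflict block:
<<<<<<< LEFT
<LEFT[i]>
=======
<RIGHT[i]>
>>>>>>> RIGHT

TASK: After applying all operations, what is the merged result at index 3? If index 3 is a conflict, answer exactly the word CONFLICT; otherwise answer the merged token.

Final LEFT:  [delta, india, alpha, golf, charlie, hotel, echo, delta]
Final RIGHT: [echo, bravo, alpha, golf, kilo, delta, echo, delta]
i=0: BASE=hotel L=delta R=echo all differ -> CONFLICT
i=1: L=india, R=bravo=BASE -> take LEFT -> india
i=2: L=alpha R=alpha -> agree -> alpha
i=3: L=golf R=golf -> agree -> golf
i=4: L=charlie, R=kilo=BASE -> take LEFT -> charlie
i=5: L=hotel, R=delta=BASE -> take LEFT -> hotel
i=6: L=echo R=echo -> agree -> echo
i=7: L=delta R=delta -> agree -> delta
Index 3 -> golf

Answer: golf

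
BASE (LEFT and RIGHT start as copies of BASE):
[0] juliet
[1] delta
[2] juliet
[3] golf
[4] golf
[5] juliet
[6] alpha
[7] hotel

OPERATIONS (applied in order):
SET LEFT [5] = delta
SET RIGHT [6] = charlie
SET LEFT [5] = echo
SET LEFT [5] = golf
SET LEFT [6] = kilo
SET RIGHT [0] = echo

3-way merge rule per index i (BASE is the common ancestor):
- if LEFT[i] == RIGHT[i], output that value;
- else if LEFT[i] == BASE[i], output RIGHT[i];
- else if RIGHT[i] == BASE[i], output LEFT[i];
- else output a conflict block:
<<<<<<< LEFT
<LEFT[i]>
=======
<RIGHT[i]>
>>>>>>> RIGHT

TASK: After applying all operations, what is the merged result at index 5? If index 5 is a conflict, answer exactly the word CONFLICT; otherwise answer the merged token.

Answer: golf

Derivation:
Final LEFT:  [juliet, delta, juliet, golf, golf, golf, kilo, hotel]
Final RIGHT: [echo, delta, juliet, golf, golf, juliet, charlie, hotel]
i=0: L=juliet=BASE, R=echo -> take RIGHT -> echo
i=1: L=delta R=delta -> agree -> delta
i=2: L=juliet R=juliet -> agree -> juliet
i=3: L=golf R=golf -> agree -> golf
i=4: L=golf R=golf -> agree -> golf
i=5: L=golf, R=juliet=BASE -> take LEFT -> golf
i=6: BASE=alpha L=kilo R=charlie all differ -> CONFLICT
i=7: L=hotel R=hotel -> agree -> hotel
Index 5 -> golf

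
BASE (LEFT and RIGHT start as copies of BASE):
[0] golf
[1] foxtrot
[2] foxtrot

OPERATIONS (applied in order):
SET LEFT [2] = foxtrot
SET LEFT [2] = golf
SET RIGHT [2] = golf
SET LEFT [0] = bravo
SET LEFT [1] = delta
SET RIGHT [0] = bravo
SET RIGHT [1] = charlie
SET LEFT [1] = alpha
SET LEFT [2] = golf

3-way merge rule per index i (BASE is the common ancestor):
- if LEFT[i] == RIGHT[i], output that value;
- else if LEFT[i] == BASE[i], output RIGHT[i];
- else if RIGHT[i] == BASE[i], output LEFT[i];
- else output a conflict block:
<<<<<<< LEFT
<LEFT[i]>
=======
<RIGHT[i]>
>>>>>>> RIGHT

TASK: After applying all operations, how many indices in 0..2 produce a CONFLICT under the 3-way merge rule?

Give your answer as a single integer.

Final LEFT:  [bravo, alpha, golf]
Final RIGHT: [bravo, charlie, golf]
i=0: L=bravo R=bravo -> agree -> bravo
i=1: BASE=foxtrot L=alpha R=charlie all differ -> CONFLICT
i=2: L=golf R=golf -> agree -> golf
Conflict count: 1

Answer: 1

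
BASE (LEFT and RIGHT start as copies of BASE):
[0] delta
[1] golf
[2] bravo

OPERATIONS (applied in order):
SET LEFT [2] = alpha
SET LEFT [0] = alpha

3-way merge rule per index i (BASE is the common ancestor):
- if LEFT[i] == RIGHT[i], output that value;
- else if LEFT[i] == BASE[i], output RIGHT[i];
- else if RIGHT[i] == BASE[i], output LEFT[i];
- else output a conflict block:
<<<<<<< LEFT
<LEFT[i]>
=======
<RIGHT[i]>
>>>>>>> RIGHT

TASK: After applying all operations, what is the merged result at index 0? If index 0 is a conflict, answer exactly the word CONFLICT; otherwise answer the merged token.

Final LEFT:  [alpha, golf, alpha]
Final RIGHT: [delta, golf, bravo]
i=0: L=alpha, R=delta=BASE -> take LEFT -> alpha
i=1: L=golf R=golf -> agree -> golf
i=2: L=alpha, R=bravo=BASE -> take LEFT -> alpha
Index 0 -> alpha

Answer: alpha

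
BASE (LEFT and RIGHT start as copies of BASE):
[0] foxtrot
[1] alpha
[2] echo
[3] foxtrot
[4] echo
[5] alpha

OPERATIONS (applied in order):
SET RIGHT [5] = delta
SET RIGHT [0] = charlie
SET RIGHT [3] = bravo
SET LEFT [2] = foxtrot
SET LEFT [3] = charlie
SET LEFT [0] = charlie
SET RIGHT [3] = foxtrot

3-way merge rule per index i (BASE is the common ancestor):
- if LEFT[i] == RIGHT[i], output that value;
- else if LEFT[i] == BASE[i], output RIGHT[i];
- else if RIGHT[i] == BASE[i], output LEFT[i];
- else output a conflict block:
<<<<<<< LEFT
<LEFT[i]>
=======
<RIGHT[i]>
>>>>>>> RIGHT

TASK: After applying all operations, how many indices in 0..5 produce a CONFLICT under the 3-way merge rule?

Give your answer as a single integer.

Answer: 0

Derivation:
Final LEFT:  [charlie, alpha, foxtrot, charlie, echo, alpha]
Final RIGHT: [charlie, alpha, echo, foxtrot, echo, delta]
i=0: L=charlie R=charlie -> agree -> charlie
i=1: L=alpha R=alpha -> agree -> alpha
i=2: L=foxtrot, R=echo=BASE -> take LEFT -> foxtrot
i=3: L=charlie, R=foxtrot=BASE -> take LEFT -> charlie
i=4: L=echo R=echo -> agree -> echo
i=5: L=alpha=BASE, R=delta -> take RIGHT -> delta
Conflict count: 0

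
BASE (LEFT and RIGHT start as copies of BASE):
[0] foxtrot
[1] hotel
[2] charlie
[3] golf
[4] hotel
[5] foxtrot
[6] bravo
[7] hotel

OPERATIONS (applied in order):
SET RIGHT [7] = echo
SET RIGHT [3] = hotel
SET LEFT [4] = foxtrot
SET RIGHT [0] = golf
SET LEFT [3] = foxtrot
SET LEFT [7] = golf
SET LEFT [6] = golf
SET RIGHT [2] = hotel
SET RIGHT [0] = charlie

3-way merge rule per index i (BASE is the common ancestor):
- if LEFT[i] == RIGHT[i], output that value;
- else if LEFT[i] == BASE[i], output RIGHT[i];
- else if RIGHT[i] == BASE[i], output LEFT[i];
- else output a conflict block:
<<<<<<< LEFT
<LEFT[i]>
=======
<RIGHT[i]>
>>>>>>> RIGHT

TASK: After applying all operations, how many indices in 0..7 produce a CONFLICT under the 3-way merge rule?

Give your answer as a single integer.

Answer: 2

Derivation:
Final LEFT:  [foxtrot, hotel, charlie, foxtrot, foxtrot, foxtrot, golf, golf]
Final RIGHT: [charlie, hotel, hotel, hotel, hotel, foxtrot, bravo, echo]
i=0: L=foxtrot=BASE, R=charlie -> take RIGHT -> charlie
i=1: L=hotel R=hotel -> agree -> hotel
i=2: L=charlie=BASE, R=hotel -> take RIGHT -> hotel
i=3: BASE=golf L=foxtrot R=hotel all differ -> CONFLICT
i=4: L=foxtrot, R=hotel=BASE -> take LEFT -> foxtrot
i=5: L=foxtrot R=foxtrot -> agree -> foxtrot
i=6: L=golf, R=bravo=BASE -> take LEFT -> golf
i=7: BASE=hotel L=golf R=echo all differ -> CONFLICT
Conflict count: 2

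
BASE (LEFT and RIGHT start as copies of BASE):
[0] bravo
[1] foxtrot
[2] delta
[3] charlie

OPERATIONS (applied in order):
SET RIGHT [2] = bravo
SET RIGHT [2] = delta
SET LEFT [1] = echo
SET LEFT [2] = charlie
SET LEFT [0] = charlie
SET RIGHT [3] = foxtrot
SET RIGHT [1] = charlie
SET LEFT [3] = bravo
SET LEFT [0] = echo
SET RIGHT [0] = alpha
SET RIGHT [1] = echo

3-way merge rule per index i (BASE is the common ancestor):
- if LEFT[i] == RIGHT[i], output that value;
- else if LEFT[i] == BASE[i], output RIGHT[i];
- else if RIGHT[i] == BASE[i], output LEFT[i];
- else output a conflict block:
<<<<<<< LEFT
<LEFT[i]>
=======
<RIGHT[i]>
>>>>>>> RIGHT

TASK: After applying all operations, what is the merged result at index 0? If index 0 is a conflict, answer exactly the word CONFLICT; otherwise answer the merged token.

Answer: CONFLICT

Derivation:
Final LEFT:  [echo, echo, charlie, bravo]
Final RIGHT: [alpha, echo, delta, foxtrot]
i=0: BASE=bravo L=echo R=alpha all differ -> CONFLICT
i=1: L=echo R=echo -> agree -> echo
i=2: L=charlie, R=delta=BASE -> take LEFT -> charlie
i=3: BASE=charlie L=bravo R=foxtrot all differ -> CONFLICT
Index 0 -> CONFLICT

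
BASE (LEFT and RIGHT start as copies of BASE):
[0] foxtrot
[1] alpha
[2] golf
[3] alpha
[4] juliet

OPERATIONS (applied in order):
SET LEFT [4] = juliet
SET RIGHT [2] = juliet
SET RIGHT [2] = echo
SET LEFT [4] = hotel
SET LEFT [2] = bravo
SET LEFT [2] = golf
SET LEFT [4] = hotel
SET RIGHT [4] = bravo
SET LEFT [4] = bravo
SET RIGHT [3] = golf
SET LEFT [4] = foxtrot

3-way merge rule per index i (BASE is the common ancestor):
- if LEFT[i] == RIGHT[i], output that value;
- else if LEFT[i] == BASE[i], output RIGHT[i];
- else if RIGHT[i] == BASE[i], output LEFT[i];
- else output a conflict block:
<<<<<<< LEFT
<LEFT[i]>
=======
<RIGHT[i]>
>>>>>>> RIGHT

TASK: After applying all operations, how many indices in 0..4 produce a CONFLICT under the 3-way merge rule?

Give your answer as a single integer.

Final LEFT:  [foxtrot, alpha, golf, alpha, foxtrot]
Final RIGHT: [foxtrot, alpha, echo, golf, bravo]
i=0: L=foxtrot R=foxtrot -> agree -> foxtrot
i=1: L=alpha R=alpha -> agree -> alpha
i=2: L=golf=BASE, R=echo -> take RIGHT -> echo
i=3: L=alpha=BASE, R=golf -> take RIGHT -> golf
i=4: BASE=juliet L=foxtrot R=bravo all differ -> CONFLICT
Conflict count: 1

Answer: 1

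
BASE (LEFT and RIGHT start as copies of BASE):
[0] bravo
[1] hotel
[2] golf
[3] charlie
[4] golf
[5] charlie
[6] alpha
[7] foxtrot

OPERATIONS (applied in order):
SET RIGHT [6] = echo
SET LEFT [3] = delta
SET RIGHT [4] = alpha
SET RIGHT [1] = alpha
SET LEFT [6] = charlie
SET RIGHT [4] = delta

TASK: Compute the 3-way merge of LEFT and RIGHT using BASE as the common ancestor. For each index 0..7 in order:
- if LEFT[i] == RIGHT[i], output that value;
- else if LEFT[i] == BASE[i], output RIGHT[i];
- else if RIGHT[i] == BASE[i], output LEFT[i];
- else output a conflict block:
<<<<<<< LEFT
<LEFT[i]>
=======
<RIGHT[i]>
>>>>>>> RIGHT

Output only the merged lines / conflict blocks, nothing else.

Final LEFT:  [bravo, hotel, golf, delta, golf, charlie, charlie, foxtrot]
Final RIGHT: [bravo, alpha, golf, charlie, delta, charlie, echo, foxtrot]
i=0: L=bravo R=bravo -> agree -> bravo
i=1: L=hotel=BASE, R=alpha -> take RIGHT -> alpha
i=2: L=golf R=golf -> agree -> golf
i=3: L=delta, R=charlie=BASE -> take LEFT -> delta
i=4: L=golf=BASE, R=delta -> take RIGHT -> delta
i=5: L=charlie R=charlie -> agree -> charlie
i=6: BASE=alpha L=charlie R=echo all differ -> CONFLICT
i=7: L=foxtrot R=foxtrot -> agree -> foxtrot

Answer: bravo
alpha
golf
delta
delta
charlie
<<<<<<< LEFT
charlie
=======
echo
>>>>>>> RIGHT
foxtrot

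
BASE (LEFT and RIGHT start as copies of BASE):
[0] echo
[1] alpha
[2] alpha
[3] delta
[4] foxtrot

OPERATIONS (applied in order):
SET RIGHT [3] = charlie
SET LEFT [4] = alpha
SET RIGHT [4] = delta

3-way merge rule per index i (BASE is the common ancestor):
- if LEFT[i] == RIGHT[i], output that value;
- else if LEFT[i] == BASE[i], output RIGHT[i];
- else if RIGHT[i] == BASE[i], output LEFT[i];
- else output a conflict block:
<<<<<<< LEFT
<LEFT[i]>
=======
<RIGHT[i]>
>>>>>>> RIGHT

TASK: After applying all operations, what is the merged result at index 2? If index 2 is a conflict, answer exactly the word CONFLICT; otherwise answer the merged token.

Final LEFT:  [echo, alpha, alpha, delta, alpha]
Final RIGHT: [echo, alpha, alpha, charlie, delta]
i=0: L=echo R=echo -> agree -> echo
i=1: L=alpha R=alpha -> agree -> alpha
i=2: L=alpha R=alpha -> agree -> alpha
i=3: L=delta=BASE, R=charlie -> take RIGHT -> charlie
i=4: BASE=foxtrot L=alpha R=delta all differ -> CONFLICT
Index 2 -> alpha

Answer: alpha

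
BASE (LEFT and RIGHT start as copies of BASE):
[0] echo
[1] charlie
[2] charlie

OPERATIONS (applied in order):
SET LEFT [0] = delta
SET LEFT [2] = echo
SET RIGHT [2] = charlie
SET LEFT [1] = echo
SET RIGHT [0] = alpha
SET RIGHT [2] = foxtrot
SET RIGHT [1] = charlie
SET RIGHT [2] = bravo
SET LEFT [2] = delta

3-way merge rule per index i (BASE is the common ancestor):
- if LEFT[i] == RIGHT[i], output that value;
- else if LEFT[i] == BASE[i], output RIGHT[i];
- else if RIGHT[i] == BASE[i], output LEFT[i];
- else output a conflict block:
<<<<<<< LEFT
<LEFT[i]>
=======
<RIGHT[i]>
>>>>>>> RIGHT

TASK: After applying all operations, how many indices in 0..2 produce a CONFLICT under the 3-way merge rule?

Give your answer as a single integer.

Final LEFT:  [delta, echo, delta]
Final RIGHT: [alpha, charlie, bravo]
i=0: BASE=echo L=delta R=alpha all differ -> CONFLICT
i=1: L=echo, R=charlie=BASE -> take LEFT -> echo
i=2: BASE=charlie L=delta R=bravo all differ -> CONFLICT
Conflict count: 2

Answer: 2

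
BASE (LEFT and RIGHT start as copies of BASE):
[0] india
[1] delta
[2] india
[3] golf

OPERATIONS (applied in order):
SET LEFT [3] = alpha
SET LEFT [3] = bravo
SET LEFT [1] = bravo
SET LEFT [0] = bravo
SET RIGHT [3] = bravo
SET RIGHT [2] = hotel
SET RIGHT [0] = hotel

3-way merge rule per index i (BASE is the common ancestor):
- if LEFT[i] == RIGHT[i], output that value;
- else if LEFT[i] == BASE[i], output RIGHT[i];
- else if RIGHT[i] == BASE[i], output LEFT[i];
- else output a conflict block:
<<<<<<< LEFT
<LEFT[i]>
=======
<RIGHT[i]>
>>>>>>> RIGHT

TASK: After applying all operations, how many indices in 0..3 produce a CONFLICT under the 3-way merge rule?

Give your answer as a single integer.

Answer: 1

Derivation:
Final LEFT:  [bravo, bravo, india, bravo]
Final RIGHT: [hotel, delta, hotel, bravo]
i=0: BASE=india L=bravo R=hotel all differ -> CONFLICT
i=1: L=bravo, R=delta=BASE -> take LEFT -> bravo
i=2: L=india=BASE, R=hotel -> take RIGHT -> hotel
i=3: L=bravo R=bravo -> agree -> bravo
Conflict count: 1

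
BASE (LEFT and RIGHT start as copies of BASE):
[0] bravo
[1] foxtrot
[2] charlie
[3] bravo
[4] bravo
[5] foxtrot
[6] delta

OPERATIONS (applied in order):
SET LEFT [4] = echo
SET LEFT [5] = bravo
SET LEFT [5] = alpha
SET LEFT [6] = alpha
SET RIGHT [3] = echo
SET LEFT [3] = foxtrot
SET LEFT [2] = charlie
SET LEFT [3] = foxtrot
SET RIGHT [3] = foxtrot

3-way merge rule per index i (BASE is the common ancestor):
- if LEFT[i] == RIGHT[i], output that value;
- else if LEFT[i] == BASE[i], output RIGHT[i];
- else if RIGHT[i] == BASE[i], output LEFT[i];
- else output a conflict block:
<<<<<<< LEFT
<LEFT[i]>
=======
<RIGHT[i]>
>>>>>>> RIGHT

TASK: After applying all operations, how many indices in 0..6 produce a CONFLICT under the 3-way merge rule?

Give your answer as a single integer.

Answer: 0

Derivation:
Final LEFT:  [bravo, foxtrot, charlie, foxtrot, echo, alpha, alpha]
Final RIGHT: [bravo, foxtrot, charlie, foxtrot, bravo, foxtrot, delta]
i=0: L=bravo R=bravo -> agree -> bravo
i=1: L=foxtrot R=foxtrot -> agree -> foxtrot
i=2: L=charlie R=charlie -> agree -> charlie
i=3: L=foxtrot R=foxtrot -> agree -> foxtrot
i=4: L=echo, R=bravo=BASE -> take LEFT -> echo
i=5: L=alpha, R=foxtrot=BASE -> take LEFT -> alpha
i=6: L=alpha, R=delta=BASE -> take LEFT -> alpha
Conflict count: 0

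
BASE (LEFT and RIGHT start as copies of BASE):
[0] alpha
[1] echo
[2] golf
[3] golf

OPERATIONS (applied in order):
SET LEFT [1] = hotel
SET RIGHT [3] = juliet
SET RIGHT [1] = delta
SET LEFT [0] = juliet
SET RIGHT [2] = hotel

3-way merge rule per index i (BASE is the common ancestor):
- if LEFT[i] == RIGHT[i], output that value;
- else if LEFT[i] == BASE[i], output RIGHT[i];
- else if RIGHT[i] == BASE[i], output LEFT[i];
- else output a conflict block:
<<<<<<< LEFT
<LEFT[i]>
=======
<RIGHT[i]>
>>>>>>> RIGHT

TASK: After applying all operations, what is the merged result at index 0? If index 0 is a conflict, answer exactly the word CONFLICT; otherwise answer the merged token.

Answer: juliet

Derivation:
Final LEFT:  [juliet, hotel, golf, golf]
Final RIGHT: [alpha, delta, hotel, juliet]
i=0: L=juliet, R=alpha=BASE -> take LEFT -> juliet
i=1: BASE=echo L=hotel R=delta all differ -> CONFLICT
i=2: L=golf=BASE, R=hotel -> take RIGHT -> hotel
i=3: L=golf=BASE, R=juliet -> take RIGHT -> juliet
Index 0 -> juliet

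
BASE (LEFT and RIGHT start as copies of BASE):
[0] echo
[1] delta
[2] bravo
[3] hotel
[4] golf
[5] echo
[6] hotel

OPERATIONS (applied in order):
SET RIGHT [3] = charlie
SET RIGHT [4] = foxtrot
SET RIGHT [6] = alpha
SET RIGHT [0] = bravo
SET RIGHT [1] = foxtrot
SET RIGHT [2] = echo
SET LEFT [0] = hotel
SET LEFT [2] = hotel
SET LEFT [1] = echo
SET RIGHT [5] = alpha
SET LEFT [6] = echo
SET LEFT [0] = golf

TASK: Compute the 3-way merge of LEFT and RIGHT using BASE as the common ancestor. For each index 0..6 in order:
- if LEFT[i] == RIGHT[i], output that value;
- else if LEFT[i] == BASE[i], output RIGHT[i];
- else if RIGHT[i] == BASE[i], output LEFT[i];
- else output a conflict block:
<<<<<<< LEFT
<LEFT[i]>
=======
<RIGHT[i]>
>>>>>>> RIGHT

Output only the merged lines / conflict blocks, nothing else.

Final LEFT:  [golf, echo, hotel, hotel, golf, echo, echo]
Final RIGHT: [bravo, foxtrot, echo, charlie, foxtrot, alpha, alpha]
i=0: BASE=echo L=golf R=bravo all differ -> CONFLICT
i=1: BASE=delta L=echo R=foxtrot all differ -> CONFLICT
i=2: BASE=bravo L=hotel R=echo all differ -> CONFLICT
i=3: L=hotel=BASE, R=charlie -> take RIGHT -> charlie
i=4: L=golf=BASE, R=foxtrot -> take RIGHT -> foxtrot
i=5: L=echo=BASE, R=alpha -> take RIGHT -> alpha
i=6: BASE=hotel L=echo R=alpha all differ -> CONFLICT

Answer: <<<<<<< LEFT
golf
=======
bravo
>>>>>>> RIGHT
<<<<<<< LEFT
echo
=======
foxtrot
>>>>>>> RIGHT
<<<<<<< LEFT
hotel
=======
echo
>>>>>>> RIGHT
charlie
foxtrot
alpha
<<<<<<< LEFT
echo
=======
alpha
>>>>>>> RIGHT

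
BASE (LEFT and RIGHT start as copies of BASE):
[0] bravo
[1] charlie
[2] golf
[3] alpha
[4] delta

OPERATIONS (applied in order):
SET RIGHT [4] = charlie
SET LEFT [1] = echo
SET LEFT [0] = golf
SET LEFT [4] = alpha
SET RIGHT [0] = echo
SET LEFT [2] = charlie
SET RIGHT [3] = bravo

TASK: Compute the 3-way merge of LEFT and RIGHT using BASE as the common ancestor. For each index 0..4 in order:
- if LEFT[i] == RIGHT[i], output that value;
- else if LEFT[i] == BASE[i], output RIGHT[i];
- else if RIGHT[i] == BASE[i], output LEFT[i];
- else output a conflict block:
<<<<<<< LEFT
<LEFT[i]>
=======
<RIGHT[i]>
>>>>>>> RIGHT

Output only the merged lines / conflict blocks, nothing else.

Answer: <<<<<<< LEFT
golf
=======
echo
>>>>>>> RIGHT
echo
charlie
bravo
<<<<<<< LEFT
alpha
=======
charlie
>>>>>>> RIGHT

Derivation:
Final LEFT:  [golf, echo, charlie, alpha, alpha]
Final RIGHT: [echo, charlie, golf, bravo, charlie]
i=0: BASE=bravo L=golf R=echo all differ -> CONFLICT
i=1: L=echo, R=charlie=BASE -> take LEFT -> echo
i=2: L=charlie, R=golf=BASE -> take LEFT -> charlie
i=3: L=alpha=BASE, R=bravo -> take RIGHT -> bravo
i=4: BASE=delta L=alpha R=charlie all differ -> CONFLICT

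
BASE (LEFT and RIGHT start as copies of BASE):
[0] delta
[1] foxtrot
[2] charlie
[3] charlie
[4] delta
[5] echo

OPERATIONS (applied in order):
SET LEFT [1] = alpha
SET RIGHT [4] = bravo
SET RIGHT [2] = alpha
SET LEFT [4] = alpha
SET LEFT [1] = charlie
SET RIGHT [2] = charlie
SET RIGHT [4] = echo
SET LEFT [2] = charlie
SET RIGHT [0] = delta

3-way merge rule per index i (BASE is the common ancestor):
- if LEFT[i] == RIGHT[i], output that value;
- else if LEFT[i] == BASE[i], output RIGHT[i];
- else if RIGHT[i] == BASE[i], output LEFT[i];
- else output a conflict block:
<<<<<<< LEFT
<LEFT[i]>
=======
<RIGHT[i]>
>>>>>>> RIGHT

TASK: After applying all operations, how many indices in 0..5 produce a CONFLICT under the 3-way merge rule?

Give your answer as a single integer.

Final LEFT:  [delta, charlie, charlie, charlie, alpha, echo]
Final RIGHT: [delta, foxtrot, charlie, charlie, echo, echo]
i=0: L=delta R=delta -> agree -> delta
i=1: L=charlie, R=foxtrot=BASE -> take LEFT -> charlie
i=2: L=charlie R=charlie -> agree -> charlie
i=3: L=charlie R=charlie -> agree -> charlie
i=4: BASE=delta L=alpha R=echo all differ -> CONFLICT
i=5: L=echo R=echo -> agree -> echo
Conflict count: 1

Answer: 1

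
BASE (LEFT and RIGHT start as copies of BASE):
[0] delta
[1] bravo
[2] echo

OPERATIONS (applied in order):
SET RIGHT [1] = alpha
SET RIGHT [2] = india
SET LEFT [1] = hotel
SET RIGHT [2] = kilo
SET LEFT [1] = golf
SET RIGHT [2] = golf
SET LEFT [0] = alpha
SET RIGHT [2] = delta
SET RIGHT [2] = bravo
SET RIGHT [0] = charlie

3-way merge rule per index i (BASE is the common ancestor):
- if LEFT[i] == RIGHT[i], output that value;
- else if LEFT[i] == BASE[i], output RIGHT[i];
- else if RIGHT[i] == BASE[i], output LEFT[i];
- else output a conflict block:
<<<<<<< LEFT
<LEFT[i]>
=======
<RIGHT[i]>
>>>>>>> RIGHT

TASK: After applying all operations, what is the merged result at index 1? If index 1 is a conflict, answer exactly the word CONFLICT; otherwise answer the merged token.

Final LEFT:  [alpha, golf, echo]
Final RIGHT: [charlie, alpha, bravo]
i=0: BASE=delta L=alpha R=charlie all differ -> CONFLICT
i=1: BASE=bravo L=golf R=alpha all differ -> CONFLICT
i=2: L=echo=BASE, R=bravo -> take RIGHT -> bravo
Index 1 -> CONFLICT

Answer: CONFLICT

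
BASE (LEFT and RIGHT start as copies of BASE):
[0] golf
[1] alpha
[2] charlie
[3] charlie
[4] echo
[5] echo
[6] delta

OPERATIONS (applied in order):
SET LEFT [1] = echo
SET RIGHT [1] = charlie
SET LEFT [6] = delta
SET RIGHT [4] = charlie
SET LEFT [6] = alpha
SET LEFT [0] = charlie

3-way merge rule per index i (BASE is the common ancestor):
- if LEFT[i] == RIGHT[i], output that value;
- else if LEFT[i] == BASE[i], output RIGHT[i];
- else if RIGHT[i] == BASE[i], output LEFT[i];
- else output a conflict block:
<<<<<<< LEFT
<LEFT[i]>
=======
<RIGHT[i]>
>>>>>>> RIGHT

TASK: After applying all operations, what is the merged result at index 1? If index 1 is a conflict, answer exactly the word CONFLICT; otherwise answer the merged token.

Final LEFT:  [charlie, echo, charlie, charlie, echo, echo, alpha]
Final RIGHT: [golf, charlie, charlie, charlie, charlie, echo, delta]
i=0: L=charlie, R=golf=BASE -> take LEFT -> charlie
i=1: BASE=alpha L=echo R=charlie all differ -> CONFLICT
i=2: L=charlie R=charlie -> agree -> charlie
i=3: L=charlie R=charlie -> agree -> charlie
i=4: L=echo=BASE, R=charlie -> take RIGHT -> charlie
i=5: L=echo R=echo -> agree -> echo
i=6: L=alpha, R=delta=BASE -> take LEFT -> alpha
Index 1 -> CONFLICT

Answer: CONFLICT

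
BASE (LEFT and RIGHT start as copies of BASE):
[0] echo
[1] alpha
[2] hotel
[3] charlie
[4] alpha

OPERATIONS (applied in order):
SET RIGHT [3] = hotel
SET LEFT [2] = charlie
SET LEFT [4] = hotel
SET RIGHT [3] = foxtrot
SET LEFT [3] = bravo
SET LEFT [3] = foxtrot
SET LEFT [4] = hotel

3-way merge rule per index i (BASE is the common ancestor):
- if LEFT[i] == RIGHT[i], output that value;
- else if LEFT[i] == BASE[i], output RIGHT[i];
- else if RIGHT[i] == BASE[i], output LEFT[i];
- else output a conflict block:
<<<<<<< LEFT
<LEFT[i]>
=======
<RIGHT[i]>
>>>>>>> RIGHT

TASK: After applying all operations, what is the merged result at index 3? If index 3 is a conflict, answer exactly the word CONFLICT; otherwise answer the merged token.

Answer: foxtrot

Derivation:
Final LEFT:  [echo, alpha, charlie, foxtrot, hotel]
Final RIGHT: [echo, alpha, hotel, foxtrot, alpha]
i=0: L=echo R=echo -> agree -> echo
i=1: L=alpha R=alpha -> agree -> alpha
i=2: L=charlie, R=hotel=BASE -> take LEFT -> charlie
i=3: L=foxtrot R=foxtrot -> agree -> foxtrot
i=4: L=hotel, R=alpha=BASE -> take LEFT -> hotel
Index 3 -> foxtrot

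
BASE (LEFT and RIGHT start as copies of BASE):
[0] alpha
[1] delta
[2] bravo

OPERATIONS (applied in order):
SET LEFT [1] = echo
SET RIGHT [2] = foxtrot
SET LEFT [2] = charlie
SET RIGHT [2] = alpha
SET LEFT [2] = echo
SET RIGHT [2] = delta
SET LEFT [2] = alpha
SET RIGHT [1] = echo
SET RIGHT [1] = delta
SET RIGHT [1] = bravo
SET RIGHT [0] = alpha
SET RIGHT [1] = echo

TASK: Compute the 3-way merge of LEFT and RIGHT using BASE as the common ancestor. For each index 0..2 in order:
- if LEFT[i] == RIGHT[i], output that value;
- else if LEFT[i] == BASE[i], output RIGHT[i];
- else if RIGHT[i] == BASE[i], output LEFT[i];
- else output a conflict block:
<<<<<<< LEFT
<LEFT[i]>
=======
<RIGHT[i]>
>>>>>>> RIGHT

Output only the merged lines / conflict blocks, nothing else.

Final LEFT:  [alpha, echo, alpha]
Final RIGHT: [alpha, echo, delta]
i=0: L=alpha R=alpha -> agree -> alpha
i=1: L=echo R=echo -> agree -> echo
i=2: BASE=bravo L=alpha R=delta all differ -> CONFLICT

Answer: alpha
echo
<<<<<<< LEFT
alpha
=======
delta
>>>>>>> RIGHT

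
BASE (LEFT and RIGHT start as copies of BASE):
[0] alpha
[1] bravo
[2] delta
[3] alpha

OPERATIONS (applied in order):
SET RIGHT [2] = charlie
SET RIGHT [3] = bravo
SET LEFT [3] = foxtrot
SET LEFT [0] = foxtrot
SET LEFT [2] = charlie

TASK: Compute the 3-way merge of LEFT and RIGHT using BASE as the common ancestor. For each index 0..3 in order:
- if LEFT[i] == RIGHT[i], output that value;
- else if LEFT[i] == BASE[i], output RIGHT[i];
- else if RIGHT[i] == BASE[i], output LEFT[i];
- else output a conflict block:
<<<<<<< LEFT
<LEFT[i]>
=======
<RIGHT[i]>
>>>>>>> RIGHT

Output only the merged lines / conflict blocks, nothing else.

Final LEFT:  [foxtrot, bravo, charlie, foxtrot]
Final RIGHT: [alpha, bravo, charlie, bravo]
i=0: L=foxtrot, R=alpha=BASE -> take LEFT -> foxtrot
i=1: L=bravo R=bravo -> agree -> bravo
i=2: L=charlie R=charlie -> agree -> charlie
i=3: BASE=alpha L=foxtrot R=bravo all differ -> CONFLICT

Answer: foxtrot
bravo
charlie
<<<<<<< LEFT
foxtrot
=======
bravo
>>>>>>> RIGHT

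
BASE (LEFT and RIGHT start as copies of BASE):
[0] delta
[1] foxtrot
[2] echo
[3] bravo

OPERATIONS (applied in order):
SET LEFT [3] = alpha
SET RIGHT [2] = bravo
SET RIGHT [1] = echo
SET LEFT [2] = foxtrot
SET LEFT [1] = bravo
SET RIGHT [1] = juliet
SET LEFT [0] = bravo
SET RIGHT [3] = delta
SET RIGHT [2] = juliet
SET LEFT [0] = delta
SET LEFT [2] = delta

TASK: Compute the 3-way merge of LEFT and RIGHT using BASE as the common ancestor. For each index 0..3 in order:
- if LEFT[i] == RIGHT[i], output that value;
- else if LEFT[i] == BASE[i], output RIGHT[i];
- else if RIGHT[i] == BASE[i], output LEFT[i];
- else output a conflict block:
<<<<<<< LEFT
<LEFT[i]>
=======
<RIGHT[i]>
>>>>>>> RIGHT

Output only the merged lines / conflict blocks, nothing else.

Final LEFT:  [delta, bravo, delta, alpha]
Final RIGHT: [delta, juliet, juliet, delta]
i=0: L=delta R=delta -> agree -> delta
i=1: BASE=foxtrot L=bravo R=juliet all differ -> CONFLICT
i=2: BASE=echo L=delta R=juliet all differ -> CONFLICT
i=3: BASE=bravo L=alpha R=delta all differ -> CONFLICT

Answer: delta
<<<<<<< LEFT
bravo
=======
juliet
>>>>>>> RIGHT
<<<<<<< LEFT
delta
=======
juliet
>>>>>>> RIGHT
<<<<<<< LEFT
alpha
=======
delta
>>>>>>> RIGHT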